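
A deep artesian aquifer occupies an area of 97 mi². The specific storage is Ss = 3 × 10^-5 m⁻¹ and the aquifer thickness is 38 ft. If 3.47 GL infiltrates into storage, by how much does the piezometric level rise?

b = 38 ft = 11.58 m
S = Ss × b = 3 × 10^-5 m⁻¹ × 11.58 m = 3.475 × 10^-4
A = 97 mi² = 2.512 × 10^8 m²
ΔV = 3.47 GL = 3.47 × 10^6 m³
Δh = ΔV / (S × A) = 3.47 × 10^6 m³ / (3.475 × 10^-4 × 2.512 × 10^8 m²) = 39.75 m

Δh ≈ 39.8 m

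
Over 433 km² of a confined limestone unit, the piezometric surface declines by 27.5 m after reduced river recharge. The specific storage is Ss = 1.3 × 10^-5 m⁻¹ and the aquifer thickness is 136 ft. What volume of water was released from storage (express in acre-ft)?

b = 136 ft = 41.45 m
S = Ss × b = 1.3 × 10^-5 m⁻¹ × 41.45 m = 5.389 × 10^-4
A = 433 km² = 4.33 × 10^8 m²
ΔV = S × A × Δh = 5.389 × 10^-4 × 4.33 × 10^8 m² × 27.5 m = 6.417 × 10^6 m³
ΔV = 6.417 × 10^6 m³ = 5202 acre-ft

ΔV ≈ 5200 acre-ft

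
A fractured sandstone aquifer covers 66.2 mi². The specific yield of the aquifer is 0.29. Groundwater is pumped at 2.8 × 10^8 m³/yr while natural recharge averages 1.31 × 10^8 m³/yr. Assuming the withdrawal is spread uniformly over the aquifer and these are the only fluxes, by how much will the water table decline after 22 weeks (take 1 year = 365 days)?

Δh ≈ 1.26 m

A = 66.2 mi² = 1.715 × 10^8 m²
Net abstraction = 2.8 × 10^8 − 1.31 × 10^8 = 1.49 × 10^8 m³/yr
Q_net = 1.49 × 10^8 m³/yr = 4.082 × 10^5 m³/d
t = 22 weeks = 154 d
ΔV = Q × t = 4.082 × 10^5 m³/d × 154 d = 6.287 × 10^7 m³
Δh = ΔV / (Sy × A) = 6.287 × 10^7 / (0.29 × 1.715 × 10^8) = 1.264 m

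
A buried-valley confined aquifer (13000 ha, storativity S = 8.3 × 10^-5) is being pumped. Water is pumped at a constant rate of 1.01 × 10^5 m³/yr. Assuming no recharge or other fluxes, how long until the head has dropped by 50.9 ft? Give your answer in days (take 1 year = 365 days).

A = 13000 ha = 1.3 × 10^8 m²
Δh = 50.9 ft = 15.51 m
ΔV = S × A × Δh = 8.3 × 10^-5 × 1.3 × 10^8 × 15.51 = 1.674 × 10^5 m³
Q = 1.01 × 10^5 m³/yr = 276.7 m³/d
t = ΔV / Q = 1.674 × 10^5 m³ / 276.7 m³/d = 605 d

t ≈ 605 days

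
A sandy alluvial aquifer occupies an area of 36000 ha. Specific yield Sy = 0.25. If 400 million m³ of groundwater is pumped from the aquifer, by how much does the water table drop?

A = 36000 ha = 3.6 × 10^8 m²
ΔV = 400 million m³ = 4 × 10^8 m³
Δh = ΔV / (Sy × A) = 4 × 10^8 m³ / (0.25 × 3.6 × 10^8 m²) = 4.444 m

Δh ≈ 4.44 m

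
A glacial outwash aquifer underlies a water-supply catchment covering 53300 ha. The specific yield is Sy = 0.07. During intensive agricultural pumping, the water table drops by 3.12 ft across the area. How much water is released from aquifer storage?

ΔV ≈ 3.55 × 10^7 m³

A = 53300 ha = 5.33 × 10^8 m²
Δh = 3.12 ft = 0.951 m
ΔV = Sy × A × Δh = 0.07 × 5.33 × 10^8 m² × 0.951 m = 3.548 × 10^7 m³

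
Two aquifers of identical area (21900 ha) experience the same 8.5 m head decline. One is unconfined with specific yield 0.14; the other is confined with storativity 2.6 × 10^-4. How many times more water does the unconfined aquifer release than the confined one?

A = 21900 ha = 2.19 × 10^8 m²
Unconfined: ΔV_u = Sy × A × Δh = 0.14 × 2.19 × 10^8 × 8.5 = 2.606 × 10^8 m³
Confined: ΔV_c = S × A × Δh = 2.6 × 10^-4 × 2.19 × 10^8 × 8.5 = 4.84 × 10^5 m³
Ratio = ΔV_u / ΔV_c = Sy / S = 0.14 / 2.6 × 10^-4 = 538.5

ΔV_u / ΔV_c ≈ 538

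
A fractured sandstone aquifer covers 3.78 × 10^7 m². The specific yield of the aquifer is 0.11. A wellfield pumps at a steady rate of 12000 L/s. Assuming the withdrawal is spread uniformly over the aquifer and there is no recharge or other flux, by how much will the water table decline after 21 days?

Δh ≈ 5.24 m

Q = 12000 L/s = 1.037 × 10^6 m³/d
ΔV = Q × t = 1.037 × 10^6 m³/d × 21 d = 2.177 × 10^7 m³
Δh = ΔV / (Sy × A) = 2.177 × 10^7 / (0.11 × 3.78 × 10^7) = 5.236 m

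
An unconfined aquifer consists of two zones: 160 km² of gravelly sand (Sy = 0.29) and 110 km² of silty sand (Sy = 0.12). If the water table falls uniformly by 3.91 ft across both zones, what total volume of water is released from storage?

A₁ = 160 km² = 1.6 × 10^8 m²; A₂ = 110 km² = 1.1 × 10^8 m²
Δh = 3.91 ft = 1.192 m
ΔV₁ = 0.29 × 1.6 × 10^8 × 1.192 = 5.53 × 10^7 m³
ΔV₂ = 0.12 × 1.1 × 10^8 × 1.192 = 1.573 × 10^7 m³
ΔV = ΔV₁ + ΔV₂ = 7.103 × 10^7 m³

ΔV ≈ 7.1 × 10^7 m³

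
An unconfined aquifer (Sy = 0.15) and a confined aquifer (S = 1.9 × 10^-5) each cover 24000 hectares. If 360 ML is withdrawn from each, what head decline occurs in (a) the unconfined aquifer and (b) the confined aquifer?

Δh_u ≈ 0.01 m; Δh_c ≈ 78.9 m

A = 24000 hectares = 2.4 × 10^8 m²
ΔV = 360 ML = 3.6 × 10^5 m³
Unconfined: Δh_u = ΔV/(Sy·A) = 3.6 × 10^5/(0.15 × 2.4 × 10^8) = 0.01 m
Confined: Δh_c = ΔV/(S·A) = 3.6 × 10^5/(1.9 × 10^-5 × 2.4 × 10^8) = 78.95 m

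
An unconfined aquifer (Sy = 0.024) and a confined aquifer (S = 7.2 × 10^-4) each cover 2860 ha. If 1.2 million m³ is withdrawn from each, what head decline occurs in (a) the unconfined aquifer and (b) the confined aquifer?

A = 2860 ha = 2.86 × 10^7 m²
ΔV = 1.2 million m³ = 1.2 × 10^6 m³
Unconfined: Δh_u = ΔV/(Sy·A) = 1.2 × 10^6/(0.024 × 2.86 × 10^7) = 1.748 m
Confined: Δh_c = ΔV/(S·A) = 1.2 × 10^6/(7.2 × 10^-4 × 2.86 × 10^7) = 58.28 m

Δh_u ≈ 1.75 m; Δh_c ≈ 58.3 m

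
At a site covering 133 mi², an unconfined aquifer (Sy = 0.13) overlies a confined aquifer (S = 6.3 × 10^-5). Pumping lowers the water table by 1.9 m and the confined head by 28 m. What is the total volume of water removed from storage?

A = 133 mi² = 3.445 × 10^8 m²
Unconfined: ΔV_u = Sy × A × Δh_u = 0.13 × 3.445 × 10^8 × 1.9 = 8.508 × 10^7 m³
Confined: ΔV_c = S × A × Δh_c = 6.3 × 10^-5 × 3.445 × 10^8 × 28 = 6.076 × 10^5 m³
Total ΔV = 8.508 × 10^7 + 6.076 × 10^5 = 8.569 × 10^7 m³

ΔV ≈ 8.57 × 10^7 m³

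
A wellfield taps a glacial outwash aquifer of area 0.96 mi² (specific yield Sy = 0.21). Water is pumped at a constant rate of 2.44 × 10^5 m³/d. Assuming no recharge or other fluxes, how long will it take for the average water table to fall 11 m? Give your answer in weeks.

A = 0.96 mi² = 2.486 × 10^6 m²
ΔV = Sy × A × Δh = 0.21 × 2.486 × 10^6 × 11 = 5.744 × 10^6 m³
t = ΔV / Q = 5.744 × 10^6 m³ / 2.44 × 10^5 m³/d = 23.54 d
t = 23.54 d ≈ 3.363 weeks

t ≈ 3.36 weeks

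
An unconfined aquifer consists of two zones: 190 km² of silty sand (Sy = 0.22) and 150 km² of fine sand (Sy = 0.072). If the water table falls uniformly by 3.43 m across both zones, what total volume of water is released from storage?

ΔV ≈ 1.8 × 10^8 m³

A₁ = 190 km² = 1.9 × 10^8 m²; A₂ = 150 km² = 1.5 × 10^8 m²
ΔV₁ = 0.22 × 1.9 × 10^8 × 3.43 = 1.434 × 10^8 m³
ΔV₂ = 0.072 × 1.5 × 10^8 × 3.43 = 3.704 × 10^7 m³
ΔV = ΔV₁ + ΔV₂ = 1.804 × 10^8 m³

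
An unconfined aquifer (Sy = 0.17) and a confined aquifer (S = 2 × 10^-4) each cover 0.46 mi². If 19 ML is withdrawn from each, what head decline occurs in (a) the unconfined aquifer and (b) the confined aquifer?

A = 0.46 mi² = 1.191 × 10^6 m²
ΔV = 19 ML = 19000 m³
Unconfined: Δh_u = ΔV/(Sy·A) = 19000/(0.17 × 1.191 × 10^6) = 0.09381 m
Confined: Δh_c = ΔV/(S·A) = 19000/(2 × 10^-4 × 1.191 × 10^6) = 79.74 m

Δh_u ≈ 0.0938 m; Δh_c ≈ 79.7 m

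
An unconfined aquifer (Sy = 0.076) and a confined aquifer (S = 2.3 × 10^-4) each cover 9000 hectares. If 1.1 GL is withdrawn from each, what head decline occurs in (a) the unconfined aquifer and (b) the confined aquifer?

Δh_u ≈ 0.161 m; Δh_c ≈ 53.1 m

A = 9000 hectares = 9 × 10^7 m²
ΔV = 1.1 GL = 1.1 × 10^6 m³
Unconfined: Δh_u = ΔV/(Sy·A) = 1.1 × 10^6/(0.076 × 9 × 10^7) = 0.1608 m
Confined: Δh_c = ΔV/(S·A) = 1.1 × 10^6/(2.3 × 10^-4 × 9 × 10^7) = 53.14 m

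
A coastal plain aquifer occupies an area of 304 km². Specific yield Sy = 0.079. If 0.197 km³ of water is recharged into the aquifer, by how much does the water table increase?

Δh ≈ 8.2 m

A = 304 km² = 3.04 × 10^8 m²
ΔV = 0.197 km³ = 1.97 × 10^8 m³
Δh = ΔV / (Sy × A) = 1.97 × 10^8 m³ / (0.079 × 3.04 × 10^8 m²) = 8.203 m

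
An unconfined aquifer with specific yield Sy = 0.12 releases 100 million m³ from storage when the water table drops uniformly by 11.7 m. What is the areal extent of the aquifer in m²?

ΔV = 100 million m³ = 1 × 10^8 m³
A = ΔV / (Sy × Δh) = 1 × 10^8 / (0.12 × 11.7) = 7.123 × 10^7 m²

A ≈ 7.12 × 10^7 m²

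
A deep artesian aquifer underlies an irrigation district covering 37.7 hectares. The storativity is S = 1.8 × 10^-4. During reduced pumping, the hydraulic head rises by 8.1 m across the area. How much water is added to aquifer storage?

A = 37.7 hectares = 3.77 × 10^5 m²
ΔV = S × A × Δh = 1.8 × 10^-4 × 3.77 × 10^5 m² × 8.1 m = 549.7 m³

ΔV ≈ 550 m³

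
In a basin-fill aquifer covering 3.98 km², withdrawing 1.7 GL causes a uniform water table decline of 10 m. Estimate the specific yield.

A = 3.98 km² = 3.98 × 10^6 m²
ΔV = 1.7 GL = 1.7 × 10^6 m³
Sy = ΔV / (A × Δh) = 1.7 × 10^6 m³ / (3.98 × 10^6 m² × 10 m) = 0.04271

Sy ≈ 0.043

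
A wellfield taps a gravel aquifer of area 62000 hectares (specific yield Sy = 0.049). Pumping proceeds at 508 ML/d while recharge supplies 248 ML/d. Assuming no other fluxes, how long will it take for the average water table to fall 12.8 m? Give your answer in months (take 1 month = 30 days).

A = 62000 hectares = 6.2 × 10^8 m²
ΔV = Sy × A × Δh = 0.049 × 6.2 × 10^8 × 12.8 = 3.889 × 10^8 m³
Net withdrawal = 508 − 248 = 260 ML/d = 2.6 × 10^5 m³/d
t = ΔV / Q = 3.889 × 10^8 m³ / 2.6 × 10^5 m³/d = 1496 d
t = 1496 d ≈ 49.85 months

t ≈ 49.9 months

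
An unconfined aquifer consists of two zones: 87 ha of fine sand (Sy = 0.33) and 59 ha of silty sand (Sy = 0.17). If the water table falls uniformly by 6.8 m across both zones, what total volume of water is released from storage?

ΔV ≈ 2.63 × 10^6 m³

A₁ = 87 ha = 8.7 × 10^5 m²; A₂ = 59 ha = 5.9 × 10^5 m²
ΔV₁ = 0.33 × 8.7 × 10^5 × 6.8 = 1.952 × 10^6 m³
ΔV₂ = 0.17 × 5.9 × 10^5 × 6.8 = 6.82 × 10^5 m³
ΔV = ΔV₁ + ΔV₂ = 2.634 × 10^6 m³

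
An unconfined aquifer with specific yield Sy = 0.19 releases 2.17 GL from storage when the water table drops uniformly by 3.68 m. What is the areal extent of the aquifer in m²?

A ≈ 3.1 × 10^6 m²

ΔV = 2.17 GL = 2.17 × 10^6 m³
A = ΔV / (Sy × Δh) = 2.17 × 10^6 / (0.19 × 3.68) = 3.104 × 10^6 m²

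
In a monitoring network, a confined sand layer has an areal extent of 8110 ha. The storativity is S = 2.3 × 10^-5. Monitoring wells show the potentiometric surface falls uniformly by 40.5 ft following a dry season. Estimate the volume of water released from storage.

ΔV ≈ 23000 m³

A = 8110 ha = 8.11 × 10^7 m²
Δh = 40.5 ft = 12.34 m
ΔV = S × A × Δh = 2.3 × 10^-5 × 8.11 × 10^7 m² × 12.34 m = 23030 m³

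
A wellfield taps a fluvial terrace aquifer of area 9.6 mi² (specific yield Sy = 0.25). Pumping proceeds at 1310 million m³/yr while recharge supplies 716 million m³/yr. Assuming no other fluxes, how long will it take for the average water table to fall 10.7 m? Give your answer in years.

t ≈ 0.112 years

A = 9.6 mi² = 2.486 × 10^7 m²
ΔV = Sy × A × Δh = 0.25 × 2.486 × 10^7 × 10.7 = 6.651 × 10^7 m³
Net withdrawal = 1310 − 716 = 594 million m³/yr = 1.627 × 10^6 m³/d
t = ΔV / Q = 6.651 × 10^7 m³ / 1.627 × 10^6 m³/d = 40.87 d
t = 40.87 d ≈ 0.112 years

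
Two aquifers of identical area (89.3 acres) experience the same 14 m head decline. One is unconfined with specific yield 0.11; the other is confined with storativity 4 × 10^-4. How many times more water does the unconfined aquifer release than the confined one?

ΔV_u / ΔV_c ≈ 275

A = 89.3 acres = 3.614 × 10^5 m²
Unconfined: ΔV_u = Sy × A × Δh = 0.11 × 3.614 × 10^5 × 14 = 5.565 × 10^5 m³
Confined: ΔV_c = S × A × Δh = 4 × 10^-4 × 3.614 × 10^5 × 14 = 2024 m³
Ratio = ΔV_u / ΔV_c = Sy / S = 0.11 / 4 × 10^-4 = 275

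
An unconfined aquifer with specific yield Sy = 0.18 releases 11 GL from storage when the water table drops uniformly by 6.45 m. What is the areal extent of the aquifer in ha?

A ≈ 947 ha

ΔV = 11 GL = 1.1 × 10^7 m³
A = ΔV / (Sy × Δh) = 1.1 × 10^7 / (0.18 × 6.45) = 9.475 × 10^6 m²
A = 9.475 × 10^6 m² = 947.5 ha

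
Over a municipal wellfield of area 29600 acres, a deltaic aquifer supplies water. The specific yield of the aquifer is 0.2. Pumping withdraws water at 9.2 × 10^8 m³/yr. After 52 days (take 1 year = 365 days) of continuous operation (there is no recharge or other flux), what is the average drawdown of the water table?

Δh ≈ 5.47 m

A = 29600 acres = 1.198 × 10^8 m²
Q = 9.2 × 10^8 m³/yr = 2.521 × 10^6 m³/d
ΔV = Q × t = 2.521 × 10^6 m³/d × 52 d = 1.311 × 10^8 m³
Δh = ΔV / (Sy × A) = 1.311 × 10^8 / (0.2 × 1.198 × 10^8) = 5.471 m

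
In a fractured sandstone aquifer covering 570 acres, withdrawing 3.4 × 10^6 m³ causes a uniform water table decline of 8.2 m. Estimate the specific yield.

A = 570 acres = 2.307 × 10^6 m²
Sy = ΔV / (A × Δh) = 3.4 × 10^6 m³ / (2.307 × 10^6 m² × 8.2 m) = 0.1798

Sy ≈ 0.18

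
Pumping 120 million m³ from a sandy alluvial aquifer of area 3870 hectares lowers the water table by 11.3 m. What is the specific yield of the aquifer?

A = 3870 hectares = 3.87 × 10^7 m²
ΔV = 120 million m³ = 1.2 × 10^8 m³
Sy = ΔV / (A × Δh) = 1.2 × 10^8 m³ / (3.87 × 10^7 m² × 11.3 m) = 0.2744

Sy ≈ 0.27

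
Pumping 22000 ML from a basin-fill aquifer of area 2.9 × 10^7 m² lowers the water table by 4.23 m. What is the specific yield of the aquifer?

Sy ≈ 0.18

ΔV = 22000 ML = 2.2 × 10^7 m³
Sy = ΔV / (A × Δh) = 2.2 × 10^7 m³ / (2.9 × 10^7 m² × 4.23 m) = 0.1793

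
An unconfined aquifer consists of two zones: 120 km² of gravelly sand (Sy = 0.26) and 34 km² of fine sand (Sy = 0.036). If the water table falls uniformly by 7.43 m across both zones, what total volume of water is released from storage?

A₁ = 120 km² = 1.2 × 10^8 m²; A₂ = 34 km² = 3.4 × 10^7 m²
ΔV₁ = 0.26 × 1.2 × 10^8 × 7.43 = 2.318 × 10^8 m³
ΔV₂ = 0.036 × 3.4 × 10^7 × 7.43 = 9.094 × 10^6 m³
ΔV = ΔV₁ + ΔV₂ = 2.409 × 10^8 m³

ΔV ≈ 2.41 × 10^8 m³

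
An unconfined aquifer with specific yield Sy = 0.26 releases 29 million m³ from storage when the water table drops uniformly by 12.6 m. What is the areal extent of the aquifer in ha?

ΔV = 29 million m³ = 2.9 × 10^7 m³
A = ΔV / (Sy × Δh) = 2.9 × 10^7 / (0.26 × 12.6) = 8.852 × 10^6 m²
A = 8.852 × 10^6 m² = 885.2 ha

A ≈ 885 ha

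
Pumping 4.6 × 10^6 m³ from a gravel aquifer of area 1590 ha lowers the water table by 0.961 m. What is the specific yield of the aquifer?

Sy ≈ 0.3

A = 1590 ha = 1.59 × 10^7 m²
Sy = ΔV / (A × Δh) = 4.6 × 10^6 m³ / (1.59 × 10^7 m² × 0.961 m) = 0.301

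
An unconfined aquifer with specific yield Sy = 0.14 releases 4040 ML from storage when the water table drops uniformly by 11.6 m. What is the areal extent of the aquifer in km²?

A ≈ 2.49 km²

ΔV = 4040 ML = 4.04 × 10^6 m³
A = ΔV / (Sy × Δh) = 4.04 × 10^6 / (0.14 × 11.6) = 2.488 × 10^6 m²
A = 2.488 × 10^6 m² = 2.488 km²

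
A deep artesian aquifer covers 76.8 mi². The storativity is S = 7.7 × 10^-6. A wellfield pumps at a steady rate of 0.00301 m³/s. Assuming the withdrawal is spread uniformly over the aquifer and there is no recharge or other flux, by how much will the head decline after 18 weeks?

Δh ≈ 21.4 m

A = 76.8 mi² = 1.989 × 10^8 m²
Q = 0.00301 m³/s = 260.1 m³/d
t = 18 weeks = 126 d
ΔV = Q × t = 260.1 m³/d × 126 d = 32770 m³
Δh = ΔV / (S × A) = 32770 / (7.7 × 10^-6 × 1.989 × 10^8) = 21.39 m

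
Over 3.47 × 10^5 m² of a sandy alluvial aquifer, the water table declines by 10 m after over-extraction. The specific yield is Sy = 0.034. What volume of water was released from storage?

ΔV ≈ 1.18 × 10^5 m³

ΔV = Sy × A × Δh = 0.034 × 3.47 × 10^5 m² × 10 m = 1.18 × 10^5 m³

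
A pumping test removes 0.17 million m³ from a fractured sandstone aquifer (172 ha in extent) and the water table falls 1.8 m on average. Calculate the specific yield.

Sy ≈ 0.055

A = 172 ha = 1.72 × 10^6 m²
ΔV = 0.17 million m³ = 1.7 × 10^5 m³
Sy = ΔV / (A × Δh) = 1.7 × 10^5 m³ / (1.72 × 10^6 m² × 1.8 m) = 0.05491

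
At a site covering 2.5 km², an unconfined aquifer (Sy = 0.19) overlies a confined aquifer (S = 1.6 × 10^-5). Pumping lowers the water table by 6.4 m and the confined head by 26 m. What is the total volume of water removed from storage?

A = 2.5 km² = 2.5 × 10^6 m²
Unconfined: ΔV_u = Sy × A × Δh_u = 0.19 × 2.5 × 10^6 × 6.4 = 3.04 × 10^6 m³
Confined: ΔV_c = S × A × Δh_c = 1.6 × 10^-5 × 2.5 × 10^6 × 26 = 1040 m³
Total ΔV = 3.04 × 10^6 + 1040 = 3.041 × 10^6 m³

ΔV ≈ 3.04 × 10^6 m³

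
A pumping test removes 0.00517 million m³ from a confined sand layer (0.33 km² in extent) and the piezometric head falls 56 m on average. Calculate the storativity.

A = 0.33 km² = 3.3 × 10^5 m²
ΔV = 0.00517 million m³ = 5170 m³
S = ΔV / (A × Δh) = 5170 m³ / (3.3 × 10^5 m² × 56 m) = 2.798 × 10^-4

S ≈ 2.8 × 10^-4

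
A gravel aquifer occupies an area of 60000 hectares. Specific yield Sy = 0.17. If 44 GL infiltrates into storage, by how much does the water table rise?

Δh ≈ 0.431 m

A = 60000 hectares = 6 × 10^8 m²
ΔV = 44 GL = 4.4 × 10^7 m³
Δh = ΔV / (Sy × A) = 4.4 × 10^7 m³ / (0.17 × 6 × 10^8 m²) = 0.4314 m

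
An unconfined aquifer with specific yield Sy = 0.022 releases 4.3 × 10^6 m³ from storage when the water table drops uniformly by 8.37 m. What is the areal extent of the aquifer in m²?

A ≈ 2.34 × 10^7 m²

A = ΔV / (Sy × Δh) = 4.3 × 10^6 / (0.022 × 8.37) = 2.335 × 10^7 m²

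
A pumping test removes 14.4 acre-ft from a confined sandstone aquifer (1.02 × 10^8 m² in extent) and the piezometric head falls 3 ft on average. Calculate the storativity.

S ≈ 1.9 × 10^-4

Δh = 3 ft = 0.9144 m
ΔV = 14.4 acre-ft = 17760 m³
S = ΔV / (A × Δh) = 17760 m³ / (1.02 × 10^8 m² × 0.9144 m) = 1.904 × 10^-4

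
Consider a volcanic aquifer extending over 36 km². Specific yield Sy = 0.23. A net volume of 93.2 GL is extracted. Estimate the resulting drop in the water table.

A = 36 km² = 3.6 × 10^7 m²
ΔV = 93.2 GL = 9.32 × 10^7 m³
Δh = ΔV / (Sy × A) = 9.32 × 10^7 m³ / (0.23 × 3.6 × 10^7 m²) = 11.26 m

Δh ≈ 11.3 m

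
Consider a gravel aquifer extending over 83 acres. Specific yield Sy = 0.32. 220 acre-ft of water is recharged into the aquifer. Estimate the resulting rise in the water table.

Δh ≈ 2.52 m

A = 83 acres = 3.359 × 10^5 m²
ΔV = 220 acre-ft = 2.714 × 10^5 m³
Δh = ΔV / (Sy × A) = 2.714 × 10^5 m³ / (0.32 × 3.359 × 10^5 m²) = 2.525 m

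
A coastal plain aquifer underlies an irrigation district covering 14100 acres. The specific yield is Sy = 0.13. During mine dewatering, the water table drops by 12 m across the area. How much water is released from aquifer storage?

ΔV ≈ 8.9 × 10^7 m³

A = 14100 acres = 5.706 × 10^7 m²
ΔV = Sy × A × Δh = 0.13 × 5.706 × 10^7 m² × 12 m = 8.901 × 10^7 m³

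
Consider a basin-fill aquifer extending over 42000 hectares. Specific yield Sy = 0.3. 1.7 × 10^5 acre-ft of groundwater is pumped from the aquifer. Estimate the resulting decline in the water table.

A = 42000 hectares = 4.2 × 10^8 m²
ΔV = 1.7 × 10^5 acre-ft = 2.097 × 10^8 m³
Δh = ΔV / (Sy × A) = 2.097 × 10^8 m³ / (0.3 × 4.2 × 10^8 m²) = 1.664 m

Δh ≈ 1.66 m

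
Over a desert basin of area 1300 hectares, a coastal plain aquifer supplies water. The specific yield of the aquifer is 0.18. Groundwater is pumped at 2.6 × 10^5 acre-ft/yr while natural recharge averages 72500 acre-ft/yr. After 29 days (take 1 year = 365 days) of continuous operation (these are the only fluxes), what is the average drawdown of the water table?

Δh ≈ 7.85 m

A = 1300 hectares = 1.3 × 10^7 m²
Net abstraction = 2.6 × 10^5 − 72500 = 1.875 × 10^5 acre-ft/yr
Q_net = 1.875 × 10^5 acre-ft/yr = 6.336 × 10^5 m³/d
ΔV = Q × t = 6.336 × 10^5 m³/d × 29 d = 1.838 × 10^7 m³
Δh = ΔV / (Sy × A) = 1.838 × 10^7 / (0.18 × 1.3 × 10^7) = 7.853 m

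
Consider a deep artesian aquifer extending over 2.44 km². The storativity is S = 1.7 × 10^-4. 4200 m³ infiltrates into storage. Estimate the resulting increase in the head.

Δh ≈ 10.1 m

A = 2.44 km² = 2.44 × 10^6 m²
Δh = ΔV / (S × A) = 4200 m³ / (1.7 × 10^-4 × 2.44 × 10^6 m²) = 10.13 m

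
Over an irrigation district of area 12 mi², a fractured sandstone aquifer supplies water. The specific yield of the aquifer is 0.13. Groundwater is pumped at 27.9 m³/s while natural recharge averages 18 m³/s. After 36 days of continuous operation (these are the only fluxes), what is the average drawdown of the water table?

A = 12 mi² = 3.108 × 10^7 m²
Net abstraction = 27.9 − 18 = 9.9 m³/s
Q_net = 9.9 m³/s = 8.554 × 10^5 m³/d
ΔV = Q × t = 8.554 × 10^5 m³/d × 36 d = 3.079 × 10^7 m³
Δh = ΔV / (Sy × A) = 3.079 × 10^7 / (0.13 × 3.108 × 10^7) = 7.621 m

Δh ≈ 7.62 m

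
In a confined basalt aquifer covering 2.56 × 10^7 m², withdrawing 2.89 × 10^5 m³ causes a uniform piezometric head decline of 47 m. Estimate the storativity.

S ≈ 2.4 × 10^-4

S = ΔV / (A × Δh) = 2.89 × 10^5 m³ / (2.56 × 10^7 m² × 47 m) = 2.402 × 10^-4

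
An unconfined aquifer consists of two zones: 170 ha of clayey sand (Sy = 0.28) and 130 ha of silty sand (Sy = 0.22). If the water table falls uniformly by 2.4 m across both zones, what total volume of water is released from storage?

ΔV ≈ 1.83 × 10^6 m³

A₁ = 170 ha = 1.7 × 10^6 m²; A₂ = 130 ha = 1.3 × 10^6 m²
ΔV₁ = 0.28 × 1.7 × 10^6 × 2.4 = 1.142 × 10^6 m³
ΔV₂ = 0.22 × 1.3 × 10^6 × 2.4 = 6.864 × 10^5 m³
ΔV = ΔV₁ + ΔV₂ = 1.829 × 10^6 m³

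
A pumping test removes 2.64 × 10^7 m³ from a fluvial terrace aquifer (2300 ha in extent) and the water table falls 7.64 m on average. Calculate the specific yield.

A = 2300 ha = 2.3 × 10^7 m²
Sy = ΔV / (A × Δh) = 2.64 × 10^7 m³ / (2.3 × 10^7 m² × 7.64 m) = 0.1502

Sy ≈ 0.15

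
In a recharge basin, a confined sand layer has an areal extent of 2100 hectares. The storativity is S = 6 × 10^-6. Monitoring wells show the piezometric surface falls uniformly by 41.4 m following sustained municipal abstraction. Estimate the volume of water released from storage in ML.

A = 2100 hectares = 2.1 × 10^7 m²
ΔV = S × A × Δh = 6 × 10^-6 × 2.1 × 10^7 m² × 41.4 m = 5216 m³
ΔV = 5216 m³ = 5.216 ML

ΔV ≈ 5.22 ML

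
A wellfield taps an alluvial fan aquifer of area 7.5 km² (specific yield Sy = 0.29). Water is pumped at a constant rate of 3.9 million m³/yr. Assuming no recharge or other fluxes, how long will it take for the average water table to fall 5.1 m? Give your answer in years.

t ≈ 2.84 years

A = 7.5 km² = 7.5 × 10^6 m²
ΔV = Sy × A × Δh = 0.29 × 7.5 × 10^6 × 5.1 = 1.109 × 10^7 m³
Q = 3.9 million m³/yr = 10680 m³/d
t = ΔV / Q = 1.109 × 10^7 m³ / 10680 m³/d = 1038 d
t = 1038 d ≈ 2.844 years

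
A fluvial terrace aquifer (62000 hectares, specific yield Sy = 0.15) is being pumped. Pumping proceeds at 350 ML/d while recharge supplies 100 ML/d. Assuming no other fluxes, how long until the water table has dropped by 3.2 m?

t ≈ 1190 days

A = 62000 hectares = 6.2 × 10^8 m²
ΔV = Sy × A × Δh = 0.15 × 6.2 × 10^8 × 3.2 = 2.976 × 10^8 m³
Net withdrawal = 350 − 100 = 250 ML/d = 2.5 × 10^5 m³/d
t = ΔV / Q = 2.976 × 10^8 m³ / 2.5 × 10^5 m³/d = 1190 d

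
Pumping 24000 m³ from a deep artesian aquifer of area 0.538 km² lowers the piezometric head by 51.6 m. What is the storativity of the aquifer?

S ≈ 8.6 × 10^-4

A = 0.538 km² = 5.38 × 10^5 m²
S = ΔV / (A × Δh) = 24000 m³ / (5.38 × 10^5 m² × 51.6 m) = 8.645 × 10^-4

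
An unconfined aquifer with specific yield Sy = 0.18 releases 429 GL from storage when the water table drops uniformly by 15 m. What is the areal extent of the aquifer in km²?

A ≈ 159 km²

ΔV = 429 GL = 4.29 × 10^8 m³
A = ΔV / (Sy × Δh) = 4.29 × 10^8 / (0.18 × 15) = 1.589 × 10^8 m²
A = 1.589 × 10^8 m² = 158.9 km²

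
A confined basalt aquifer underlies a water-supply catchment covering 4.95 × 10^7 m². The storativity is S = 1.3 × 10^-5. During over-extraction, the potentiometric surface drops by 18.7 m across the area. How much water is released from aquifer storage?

ΔV ≈ 12000 m³

ΔV = S × A × Δh = 1.3 × 10^-5 × 4.95 × 10^7 m² × 18.7 m = 12030 m³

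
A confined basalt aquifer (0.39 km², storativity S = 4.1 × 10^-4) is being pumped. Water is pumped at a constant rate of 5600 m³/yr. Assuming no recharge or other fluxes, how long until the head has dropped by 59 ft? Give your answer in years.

t ≈ 0.513 years

A = 0.39 km² = 3.9 × 10^5 m²
Δh = 59 ft = 17.98 m
ΔV = S × A × Δh = 4.1 × 10^-4 × 3.9 × 10^5 × 17.98 = 2876 m³
Q = 5600 m³/yr = 15.34 m³/d
t = ΔV / Q = 2876 m³ / 15.34 m³/d = 187.4 d
t = 187.4 d ≈ 0.5135 years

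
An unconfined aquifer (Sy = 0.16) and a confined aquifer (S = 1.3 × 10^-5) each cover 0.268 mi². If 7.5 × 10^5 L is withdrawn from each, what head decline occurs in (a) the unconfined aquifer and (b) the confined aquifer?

Δh_u ≈ 0.00675 m; Δh_c ≈ 83.1 m

A = 0.268 mi² = 6.941 × 10^5 m²
ΔV = 7.5 × 10^5 L = 750 m³
Unconfined: Δh_u = ΔV/(Sy·A) = 750/(0.16 × 6.941 × 10^5) = 0.006753 m
Confined: Δh_c = ΔV/(S·A) = 750/(1.3 × 10^-5 × 6.941 × 10^5) = 83.12 m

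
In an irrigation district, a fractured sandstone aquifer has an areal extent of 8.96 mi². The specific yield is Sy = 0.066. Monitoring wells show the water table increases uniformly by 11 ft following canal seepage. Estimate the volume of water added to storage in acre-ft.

A = 8.96 mi² = 2.321 × 10^7 m²
Δh = 11 ft = 3.353 m
ΔV = Sy × A × Δh = 0.066 × 2.321 × 10^7 m² × 3.353 m = 5.135 × 10^6 m³
ΔV = 5.135 × 10^6 m³ = 4163 acre-ft

ΔV ≈ 4160 acre-ft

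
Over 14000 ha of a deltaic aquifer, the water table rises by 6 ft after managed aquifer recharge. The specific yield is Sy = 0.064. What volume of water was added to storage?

A = 14000 ha = 1.4 × 10^8 m²
Δh = 6 ft = 1.829 m
ΔV = Sy × A × Δh = 0.064 × 1.4 × 10^8 m² × 1.829 m = 1.639 × 10^7 m³

ΔV ≈ 1.64 × 10^7 m³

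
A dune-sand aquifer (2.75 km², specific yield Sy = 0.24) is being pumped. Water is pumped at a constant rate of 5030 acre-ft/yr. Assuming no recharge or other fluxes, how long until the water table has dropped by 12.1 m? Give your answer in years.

t ≈ 1.29 years

A = 2.75 km² = 2.75 × 10^6 m²
ΔV = Sy × A × Δh = 0.24 × 2.75 × 10^6 × 12.1 = 7.986 × 10^6 m³
Q = 5030 acre-ft/yr = 17000 m³/d
t = ΔV / Q = 7.986 × 10^6 m³ / 17000 m³/d = 469.8 d
t = 469.8 d ≈ 1.287 years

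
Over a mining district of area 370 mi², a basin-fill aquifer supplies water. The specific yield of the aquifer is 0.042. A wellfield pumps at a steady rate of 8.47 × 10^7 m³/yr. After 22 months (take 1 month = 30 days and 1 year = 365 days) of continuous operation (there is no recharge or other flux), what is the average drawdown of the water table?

Δh ≈ 3.81 m

A = 370 mi² = 9.583 × 10^8 m²
Q = 8.47 × 10^7 m³/yr = 2.321 × 10^5 m³/d
t = 22 months = 660 d
ΔV = Q × t = 2.321 × 10^5 m³/d × 660 d = 1.532 × 10^8 m³
Δh = ΔV / (Sy × A) = 1.532 × 10^8 / (0.042 × 9.583 × 10^8) = 3.805 m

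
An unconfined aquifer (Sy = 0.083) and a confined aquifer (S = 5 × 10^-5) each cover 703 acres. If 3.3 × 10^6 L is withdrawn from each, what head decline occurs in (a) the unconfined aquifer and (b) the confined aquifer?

A = 703 acres = 2.845 × 10^6 m²
ΔV = 3.3 × 10^6 L = 3300 m³
Unconfined: Δh_u = ΔV/(Sy·A) = 3300/(0.083 × 2.845 × 10^6) = 0.01398 m
Confined: Δh_c = ΔV/(S·A) = 3300/(5 × 10^-5 × 2.845 × 10^6) = 23.2 m

Δh_u ≈ 0.014 m; Δh_c ≈ 23.2 m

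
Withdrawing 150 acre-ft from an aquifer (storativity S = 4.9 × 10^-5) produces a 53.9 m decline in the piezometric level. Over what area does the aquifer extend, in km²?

ΔV = 150 acre-ft = 1.85 × 10^5 m³
A = ΔV / (S × Δh) = 1.85 × 10^5 / (4.9 × 10^-5 × 53.9) = 7.006 × 10^7 m²
A = 7.006 × 10^7 m² = 70.06 km²

A ≈ 70.1 km²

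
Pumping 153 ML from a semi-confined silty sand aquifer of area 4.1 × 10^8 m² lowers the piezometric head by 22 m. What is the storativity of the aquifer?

ΔV = 153 ML = 1.53 × 10^5 m³
S = ΔV / (A × Δh) = 1.53 × 10^5 m³ / (4.1 × 10^8 m² × 22 m) = 1.696 × 10^-5

S ≈ 1.7 × 10^-5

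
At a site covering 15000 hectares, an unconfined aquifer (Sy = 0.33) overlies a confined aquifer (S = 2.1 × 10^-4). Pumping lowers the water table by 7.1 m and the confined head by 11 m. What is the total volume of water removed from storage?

ΔV ≈ 3.52 × 10^8 m³

A = 15000 hectares = 1.5 × 10^8 m²
Unconfined: ΔV_u = Sy × A × Δh_u = 0.33 × 1.5 × 10^8 × 7.1 = 3.514 × 10^8 m³
Confined: ΔV_c = S × A × Δh_c = 2.1 × 10^-4 × 1.5 × 10^8 × 11 = 3.465 × 10^5 m³
Total ΔV = 3.514 × 10^8 + 3.465 × 10^5 = 3.518 × 10^8 m³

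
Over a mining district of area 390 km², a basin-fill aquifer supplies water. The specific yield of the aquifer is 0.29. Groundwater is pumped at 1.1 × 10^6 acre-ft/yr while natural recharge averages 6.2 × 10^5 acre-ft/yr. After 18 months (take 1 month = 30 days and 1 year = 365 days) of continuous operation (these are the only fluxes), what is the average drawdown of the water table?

A = 390 km² = 3.9 × 10^8 m²
Net abstraction = 1.1 × 10^6 − 6.2 × 10^5 = 4.8 × 10^5 acre-ft/yr
Q_net = 4.8 × 10^5 acre-ft/yr = 1.622 × 10^6 m³/d
t = 18 months = 540 d
ΔV = Q × t = 1.622 × 10^6 m³/d × 540 d = 8.759 × 10^8 m³
Δh = ΔV / (Sy × A) = 8.759 × 10^8 / (0.29 × 3.9 × 10^8) = 7.745 m

Δh ≈ 7.74 m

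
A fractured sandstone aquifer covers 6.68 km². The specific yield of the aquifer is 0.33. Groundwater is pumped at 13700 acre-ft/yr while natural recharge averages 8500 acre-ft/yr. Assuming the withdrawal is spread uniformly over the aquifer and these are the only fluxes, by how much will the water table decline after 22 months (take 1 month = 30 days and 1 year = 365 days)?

Δh ≈ 5.26 m

A = 6.68 km² = 6.68 × 10^6 m²
Net abstraction = 13700 − 8500 = 5200 acre-ft/yr
Q_net = 5200 acre-ft/yr = 17570 m³/d
t = 22 months = 660 d
ΔV = Q × t = 17570 m³/d × 660 d = 1.16 × 10^7 m³
Δh = ΔV / (Sy × A) = 1.16 × 10^7 / (0.33 × 6.68 × 10^6) = 5.261 m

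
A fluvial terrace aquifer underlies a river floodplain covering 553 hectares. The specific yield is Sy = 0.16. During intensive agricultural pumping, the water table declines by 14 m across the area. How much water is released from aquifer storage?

A = 553 hectares = 5.53 × 10^6 m²
ΔV = Sy × A × Δh = 0.16 × 5.53 × 10^6 m² × 14 m = 1.239 × 10^7 m³

ΔV ≈ 1.24 × 10^7 m³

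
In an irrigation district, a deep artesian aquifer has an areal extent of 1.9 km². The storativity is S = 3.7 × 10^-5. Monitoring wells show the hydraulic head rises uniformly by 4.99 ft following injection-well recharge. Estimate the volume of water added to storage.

ΔV ≈ 107 m³

A = 1.9 km² = 1.9 × 10^6 m²
Δh = 4.99 ft = 1.521 m
ΔV = S × A × Δh = 3.7 × 10^-5 × 1.9 × 10^6 m² × 1.521 m = 106.9 m³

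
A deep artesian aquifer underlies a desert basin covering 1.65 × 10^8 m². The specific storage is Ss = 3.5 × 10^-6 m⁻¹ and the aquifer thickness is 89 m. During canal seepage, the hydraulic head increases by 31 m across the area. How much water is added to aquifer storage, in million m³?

S = Ss × b = 3.5 × 10^-6 m⁻¹ × 89 m = 3.115 × 10^-4
ΔV = S × A × Δh = 3.115 × 10^-4 × 1.65 × 10^8 m² × 31 m = 1.593 × 10^6 m³
ΔV = 1.593 × 10^6 m³ = 1.593 million m³

ΔV ≈ 1.59 million m³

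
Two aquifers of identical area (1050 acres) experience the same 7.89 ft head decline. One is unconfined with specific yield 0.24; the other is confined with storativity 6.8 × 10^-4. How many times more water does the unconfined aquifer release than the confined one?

A = 1050 acres = 4.249 × 10^6 m²
Δh = 7.89 ft = 2.405 m
Unconfined: ΔV_u = Sy × A × Δh = 0.24 × 4.249 × 10^6 × 2.405 = 2.453 × 10^6 m³
Confined: ΔV_c = S × A × Δh = 6.8 × 10^-4 × 4.249 × 10^6 × 2.405 = 6949 m³
Ratio = ΔV_u / ΔV_c = Sy / S = 0.24 / 6.8 × 10^-4 = 352.9

ΔV_u / ΔV_c ≈ 353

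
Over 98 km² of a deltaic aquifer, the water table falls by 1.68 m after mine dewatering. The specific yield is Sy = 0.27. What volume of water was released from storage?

A = 98 km² = 9.8 × 10^7 m²
ΔV = Sy × A × Δh = 0.27 × 9.8 × 10^7 m² × 1.68 m = 4.445 × 10^7 m³

ΔV ≈ 4.45 × 10^7 m³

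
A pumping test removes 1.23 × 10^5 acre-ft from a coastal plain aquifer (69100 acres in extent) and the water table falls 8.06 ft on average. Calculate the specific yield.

Sy ≈ 0.22

A = 69100 acres = 2.796 × 10^8 m²
Δh = 8.06 ft = 2.457 m
ΔV = 1.23 × 10^5 acre-ft = 1.517 × 10^8 m³
Sy = ΔV / (A × Δh) = 1.517 × 10^8 m³ / (2.796 × 10^8 m² × 2.457 m) = 0.2208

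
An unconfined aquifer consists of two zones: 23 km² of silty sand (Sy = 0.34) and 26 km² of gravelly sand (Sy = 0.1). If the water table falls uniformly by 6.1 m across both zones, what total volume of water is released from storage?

A₁ = 23 km² = 2.3 × 10^7 m²; A₂ = 26 km² = 2.6 × 10^7 m²
ΔV₁ = 0.34 × 2.3 × 10^7 × 6.1 = 4.77 × 10^7 m³
ΔV₂ = 0.1 × 2.6 × 10^7 × 6.1 = 1.586 × 10^7 m³
ΔV = ΔV₁ + ΔV₂ = 6.356 × 10^7 m³

ΔV ≈ 6.36 × 10^7 m³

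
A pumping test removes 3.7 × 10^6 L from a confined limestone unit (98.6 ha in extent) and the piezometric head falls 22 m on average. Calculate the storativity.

A = 98.6 ha = 9.86 × 10^5 m²
ΔV = 3.7 × 10^6 L = 3700 m³
S = ΔV / (A × Δh) = 3700 m³ / (9.86 × 10^5 m² × 22 m) = 1.706 × 10^-4

S ≈ 1.7 × 10^-4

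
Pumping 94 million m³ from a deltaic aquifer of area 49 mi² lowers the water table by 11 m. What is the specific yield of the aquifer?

Sy ≈ 0.067

A = 49 mi² = 1.269 × 10^8 m²
ΔV = 94 million m³ = 9.4 × 10^7 m³
Sy = ΔV / (A × Δh) = 9.4 × 10^7 m³ / (1.269 × 10^8 m² × 11 m) = 0.06734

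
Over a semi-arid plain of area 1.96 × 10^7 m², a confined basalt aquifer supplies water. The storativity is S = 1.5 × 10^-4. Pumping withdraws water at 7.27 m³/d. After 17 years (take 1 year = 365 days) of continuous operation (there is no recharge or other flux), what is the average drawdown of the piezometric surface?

t = 17 years = 6205 d
ΔV = Q × t = 7.27 m³/d × 6205 d = 45110 m³
Δh = ΔV / (S × A) = 45110 / (1.5 × 10^-4 × 1.96 × 10^7) = 15.34 m

Δh ≈ 15.3 m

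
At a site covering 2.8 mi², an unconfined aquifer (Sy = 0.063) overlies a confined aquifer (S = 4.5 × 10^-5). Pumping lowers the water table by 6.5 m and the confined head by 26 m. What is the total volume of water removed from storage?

ΔV ≈ 2.98 × 10^6 m³

A = 2.8 mi² = 7.252 × 10^6 m²
Unconfined: ΔV_u = Sy × A × Δh_u = 0.063 × 7.252 × 10^6 × 6.5 = 2.97 × 10^6 m³
Confined: ΔV_c = S × A × Δh_c = 4.5 × 10^-5 × 7.252 × 10^6 × 26 = 8485 m³
Total ΔV = 2.97 × 10^6 + 8485 = 2.978 × 10^6 m³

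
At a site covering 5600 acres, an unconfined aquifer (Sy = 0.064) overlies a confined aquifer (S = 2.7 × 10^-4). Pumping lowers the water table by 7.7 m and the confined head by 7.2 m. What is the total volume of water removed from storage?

ΔV ≈ 1.12 × 10^7 m³

A = 5600 acres = 2.266 × 10^7 m²
Unconfined: ΔV_u = Sy × A × Δh_u = 0.064 × 2.266 × 10^7 × 7.7 = 1.117 × 10^7 m³
Confined: ΔV_c = S × A × Δh_c = 2.7 × 10^-4 × 2.266 × 10^7 × 7.2 = 44060 m³
Total ΔV = 1.117 × 10^7 + 44060 = 1.121 × 10^7 m³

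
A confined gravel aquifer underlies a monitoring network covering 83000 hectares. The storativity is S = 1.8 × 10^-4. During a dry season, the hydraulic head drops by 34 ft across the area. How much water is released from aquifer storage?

ΔV ≈ 1.55 × 10^6 m³

A = 83000 hectares = 8.3 × 10^8 m²
Δh = 34 ft = 10.36 m
ΔV = S × A × Δh = 1.8 × 10^-4 × 8.3 × 10^8 m² × 10.36 m = 1.548 × 10^6 m³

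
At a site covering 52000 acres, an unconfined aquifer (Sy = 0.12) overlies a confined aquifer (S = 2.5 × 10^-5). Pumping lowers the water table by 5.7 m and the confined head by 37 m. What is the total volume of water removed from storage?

A = 52000 acres = 2.104 × 10^8 m²
Unconfined: ΔV_u = Sy × A × Δh_u = 0.12 × 2.104 × 10^8 × 5.7 = 1.439 × 10^8 m³
Confined: ΔV_c = S × A × Δh_c = 2.5 × 10^-5 × 2.104 × 10^8 × 37 = 1.947 × 10^5 m³
Total ΔV = 1.439 × 10^8 + 1.947 × 10^5 = 1.441 × 10^8 m³

ΔV ≈ 1.44 × 10^8 m³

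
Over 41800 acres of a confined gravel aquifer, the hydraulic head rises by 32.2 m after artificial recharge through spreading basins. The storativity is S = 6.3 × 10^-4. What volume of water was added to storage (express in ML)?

A = 41800 acres = 1.692 × 10^8 m²
ΔV = S × A × Δh = 6.3 × 10^-4 × 1.692 × 10^8 m² × 32.2 m = 3.432 × 10^6 m³
ΔV = 3.432 × 10^6 m³ = 3432 ML

ΔV ≈ 3430 ML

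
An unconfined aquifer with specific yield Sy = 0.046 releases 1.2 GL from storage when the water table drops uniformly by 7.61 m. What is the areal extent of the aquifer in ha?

ΔV = 1.2 GL = 1.2 × 10^6 m³
A = ΔV / (Sy × Δh) = 1.2 × 10^6 / (0.046 × 7.61) = 3.428 × 10^6 m²
A = 3.428 × 10^6 m² = 342.8 ha

A ≈ 343 ha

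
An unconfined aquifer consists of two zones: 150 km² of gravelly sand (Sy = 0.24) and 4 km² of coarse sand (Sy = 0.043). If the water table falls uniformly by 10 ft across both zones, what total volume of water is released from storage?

ΔV ≈ 1.1 × 10^8 m³

A₁ = 150 km² = 1.5 × 10^8 m²; A₂ = 4 km² = 4 × 10^6 m²
Δh = 10 ft = 3.048 m
ΔV₁ = 0.24 × 1.5 × 10^8 × 3.048 = 1.097 × 10^8 m³
ΔV₂ = 0.043 × 4 × 10^6 × 3.048 = 5.243 × 10^5 m³
ΔV = ΔV₁ + ΔV₂ = 1.103 × 10^8 m³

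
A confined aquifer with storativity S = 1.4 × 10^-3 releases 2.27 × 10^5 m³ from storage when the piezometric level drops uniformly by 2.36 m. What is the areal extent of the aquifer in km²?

A ≈ 68.7 km²

A = ΔV / (S × Δh) = 2.27 × 10^5 / (0.0014 × 2.36) = 6.87 × 10^7 m²
A = 6.87 × 10^7 m² = 68.7 km²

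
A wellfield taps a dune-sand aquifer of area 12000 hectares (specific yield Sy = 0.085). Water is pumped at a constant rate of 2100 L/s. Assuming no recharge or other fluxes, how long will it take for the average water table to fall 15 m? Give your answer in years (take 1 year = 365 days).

A = 12000 hectares = 1.2 × 10^8 m²
ΔV = Sy × A × Δh = 0.085 × 1.2 × 10^8 × 15 = 1.53 × 10^8 m³
Q = 2100 L/s = 1.814 × 10^5 m³/d
t = ΔV / Q = 1.53 × 10^8 m³ / 1.814 × 10^5 m³/d = 843.3 d
t = 843.3 d ≈ 2.31 years

t ≈ 2.31 years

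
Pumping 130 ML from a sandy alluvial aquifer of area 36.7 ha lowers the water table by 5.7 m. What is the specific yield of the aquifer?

Sy ≈ 0.062

A = 36.7 ha = 3.67 × 10^5 m²
ΔV = 130 ML = 1.3 × 10^5 m³
Sy = ΔV / (A × Δh) = 1.3 × 10^5 m³ / (3.67 × 10^5 m² × 5.7 m) = 0.06214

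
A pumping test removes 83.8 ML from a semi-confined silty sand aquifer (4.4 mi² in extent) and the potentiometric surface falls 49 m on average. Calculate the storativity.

S ≈ 1.5 × 10^-4

A = 4.4 mi² = 1.14 × 10^7 m²
ΔV = 83.8 ML = 83800 m³
S = ΔV / (A × Δh) = 83800 m³ / (1.14 × 10^7 m² × 49 m) = 1.501 × 10^-4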